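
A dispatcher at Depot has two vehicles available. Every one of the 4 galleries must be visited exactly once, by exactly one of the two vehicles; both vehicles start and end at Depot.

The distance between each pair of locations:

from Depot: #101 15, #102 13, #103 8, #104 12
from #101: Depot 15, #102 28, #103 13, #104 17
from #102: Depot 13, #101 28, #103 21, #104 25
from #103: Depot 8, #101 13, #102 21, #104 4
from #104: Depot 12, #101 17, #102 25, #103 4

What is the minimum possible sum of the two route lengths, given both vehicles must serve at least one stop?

Try each way of splitting the stops between the two vehicles (each non-empty) and, for each split, find the best tour for each vehicle:
  {#101} + {#102, #103, #104}: 30 + 50 = 80
  {#102} + {#101, #103, #104}: 26 + 44 = 70
  {#101, #102} + {#103, #104}: 56 + 24 = 80
  {#103} + {#101, #102, #104}: 16 + 70 = 86
  {#101, #103} + {#102, #104}: 36 + 50 = 86
  {#102, #103} + {#101, #104}: 42 + 44 = 86
  … (7 splits in total)
Best: vehicle 1 Depot → #102 → Depot = 26; vehicle 2 Depot → #101 → #103 → #104 → Depot = 44; combined 70.

70 — the smallest possible combined total.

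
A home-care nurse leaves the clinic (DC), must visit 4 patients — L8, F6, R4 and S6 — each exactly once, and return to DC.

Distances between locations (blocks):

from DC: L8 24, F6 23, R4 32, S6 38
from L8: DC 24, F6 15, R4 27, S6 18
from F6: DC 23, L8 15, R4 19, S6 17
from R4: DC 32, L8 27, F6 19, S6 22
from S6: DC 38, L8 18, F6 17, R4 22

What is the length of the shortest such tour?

There are 12 distinct closed tours to check (reversals are equivalent).
DC - L8 - F6 - R4 - S6 - DC: 24+15+19+22+38 = 118
DC - L8 - F6 - S6 - R4 - DC: 24+15+17+22+32 = 110
DC - L8 - R4 - F6 - S6 - DC: 24+27+19+17+38 = 125
DC - L8 - R4 - S6 - F6 - DC: 24+27+22+17+23 = 113
DC - L8 - S6 - F6 - R4 - DC: 24+18+17+19+32 = 110
DC - L8 - S6 - R4 - F6 - DC: 24+18+22+19+23 = 106
DC - F6 - L8 - R4 - S6 - DC: 23+15+27+22+38 = 125
DC - F6 - L8 - S6 - R4 - DC: 23+15+18+22+32 = 110
DC - F6 - R4 - L8 - S6 - DC: 23+19+27+18+38 = 125
DC - F6 - S6 - L8 - R4 - DC: 23+17+18+27+32 = 117
DC - R4 - L8 - F6 - S6 - DC: 32+27+15+17+38 = 129
DC - R4 - F6 - L8 - S6 - DC: 32+19+15+18+38 = 122
The minimum is 106.
One optimal route: DC → L8 → S6 → R4 → F6 → DC (or its reverse).

106 blocks — the shortest possible round trip.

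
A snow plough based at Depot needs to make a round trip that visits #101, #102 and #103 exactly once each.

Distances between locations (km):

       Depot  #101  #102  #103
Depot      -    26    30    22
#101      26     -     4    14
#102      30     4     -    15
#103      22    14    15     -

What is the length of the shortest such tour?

There are 3 distinct closed tours to check (reversals are equivalent).
Depot-#101-#102-#103-Depot: 26+4+15+22 = 67
Depot-#101-#103-#102-Depot: 26+14+15+30 = 85
Depot-#102-#101-#103-Depot: 30+4+14+22 = 70
The minimum is 67.
One optimal route: Depot → #101 → #102 → #103 → Depot (or its reverse).

67 km — the shortest possible round trip.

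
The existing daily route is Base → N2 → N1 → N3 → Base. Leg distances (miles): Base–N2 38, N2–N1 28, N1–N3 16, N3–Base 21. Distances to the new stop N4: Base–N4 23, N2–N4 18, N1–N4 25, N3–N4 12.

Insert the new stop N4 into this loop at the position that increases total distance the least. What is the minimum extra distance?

+3 miles — insert N4 between Base and N2.

Insertion cost between consecutive stops i–j is d(i,N4) + d(N4,j) − d(i,j):
  between Base and N2: 23 + 18 − 38 = 3
  between N2 and N1: 18 + 25 − 28 = 15
  between N1 and N3: 25 + 12 − 16 = 21
  between N3 and Base: 12 + 23 − 21 = 14
Cheapest insertion is between Base and N2, adding 3.
New total = 103 + 3 = 106.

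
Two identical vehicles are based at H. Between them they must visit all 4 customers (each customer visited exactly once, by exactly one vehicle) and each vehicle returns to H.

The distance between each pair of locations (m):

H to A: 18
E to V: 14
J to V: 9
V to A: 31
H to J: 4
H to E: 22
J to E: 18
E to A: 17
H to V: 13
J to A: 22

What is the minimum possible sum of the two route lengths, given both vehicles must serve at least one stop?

70 m — the smallest possible combined total.

There are 2^3 − 1 = 7 ways to divide the 4 stops into two non-empty groups. For each, the best each vehicle can do is its own shortest tour through its group:
  {J} + {E, V, A}: 8 + 62 = 70
  {E} + {J, V, A}: 44 + 62 = 106
  {J, E} + {V, A}: 44 + 62 = 106
  {V} + {J, E, A}: 26 + 57 = 83
  {J, V} + {E, A}: 26 + 57 = 83
  {E, V} + {J, A}: 49 + 44 = 93
  … (7 splits in total)
Best: vehicle 1 H → J → H = 8; vehicle 2 H → V → E → A → H = 62; combined 70.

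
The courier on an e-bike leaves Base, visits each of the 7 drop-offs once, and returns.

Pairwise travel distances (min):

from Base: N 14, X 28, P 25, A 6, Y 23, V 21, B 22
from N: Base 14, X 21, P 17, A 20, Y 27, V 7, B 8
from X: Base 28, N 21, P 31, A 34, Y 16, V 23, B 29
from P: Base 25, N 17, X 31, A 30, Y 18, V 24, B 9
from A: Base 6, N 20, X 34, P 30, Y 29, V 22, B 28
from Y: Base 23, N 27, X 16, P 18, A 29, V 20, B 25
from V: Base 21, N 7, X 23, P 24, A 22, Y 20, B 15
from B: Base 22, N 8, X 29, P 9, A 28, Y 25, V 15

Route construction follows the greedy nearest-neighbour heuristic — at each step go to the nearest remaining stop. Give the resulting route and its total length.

Base → [A:6 / N:14 / V:21 / B:22 / Y:23 / P:25 / X:28] → A (6)
A → [N:20 / V:22 / B:28 / Y:29 / P:30 / X:34] → N (20)
N → [V:7 / B:8 / P:17 / X:21 / Y:27] → V (7)
V → [B:15 / Y:20 / X:23 / P:24] → B (15)
B → [P:9 / Y:25 / X:29] → P (9)
P → [Y:18 / X:31] → Y (18)
Y → [X:16] → X (16)
Return X→Base: 28.
Total = 6 + 20 + 7 + 15 + 9 + 18 + 16 + 28 = 119.

119 min along Base → A → N → V → B → P → Y → X → Base.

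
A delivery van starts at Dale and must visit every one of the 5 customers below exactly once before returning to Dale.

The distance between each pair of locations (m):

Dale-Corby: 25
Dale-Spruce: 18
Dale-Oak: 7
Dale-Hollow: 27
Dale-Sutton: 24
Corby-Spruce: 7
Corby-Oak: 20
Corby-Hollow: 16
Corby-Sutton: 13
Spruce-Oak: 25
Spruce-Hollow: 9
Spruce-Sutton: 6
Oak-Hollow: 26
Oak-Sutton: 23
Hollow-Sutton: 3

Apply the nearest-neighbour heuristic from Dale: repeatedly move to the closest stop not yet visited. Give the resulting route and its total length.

Total distance 70 m via the nearest-neighbour route Dale → Oak → Corby → Spruce → Sutton → Hollow → Dale.

Dale → [Oak:7 / Spruce:18 / Sutton:24 / Corby:25 / Hollow:27] → Oak (7)
Oak → [Corby:20 / Sutton:23 / Spruce:25 / Hollow:26] → Corby (20)
Corby → [Spruce:7 / Sutton:13 / Hollow:16] → Spruce (7)
Spruce → [Sutton:6 / Hollow:9] → Sutton (6)
Sutton → [Hollow:3] → Hollow (3)
Return Hollow→Dale: 27.
Total = 7 + 20 + 7 + 6 + 3 + 27 = 70.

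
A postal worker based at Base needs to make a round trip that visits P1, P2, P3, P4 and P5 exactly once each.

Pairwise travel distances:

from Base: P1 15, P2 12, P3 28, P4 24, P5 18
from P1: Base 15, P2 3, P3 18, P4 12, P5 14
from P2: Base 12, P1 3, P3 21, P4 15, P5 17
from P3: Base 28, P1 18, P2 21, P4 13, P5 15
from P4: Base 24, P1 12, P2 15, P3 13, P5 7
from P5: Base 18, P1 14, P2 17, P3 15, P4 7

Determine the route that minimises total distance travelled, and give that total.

Shortest round trip = 71.

Base → P1 → P2 → P3 → P4 → P5 → Base: 15+3+21+13+7+18 = 77
Base → P1 → P2 → P3 → P5 → P4 → Base: 15+3+21+15+7+24 = 85
Base → P1 → P2 → P4 → P3 → P5 → Base: 15+3+15+13+15+18 = 79
Base → P1 → P2 → P4 → P5 → P3 → Base: 15+3+15+7+15+28 = 83
Base → P1 → P2 → P5 → P3 → P4 → Base: 15+3+17+15+13+24 = 87
Base → P1 → P2 → P5 → P4 → P3 → Base: 15+3+17+7+13+28 = 83
Base → P1 → P3 → P2 → P4 → P5 → Base: 15+18+21+15+7+18 = 94
Base → P1 → P3 → P2 → P5 → P4 → Base: 15+18+21+17+7+24 = 102
Base → P1 → P3 → P4 → P2 → P5 → Base: 15+18+13+15+17+18 = 96
Base → P1 → P3 → P4 → P5 → P2 → Base: 15+18+13+7+17+12 = 82
Base → P1 → P3 → P5 → P2 → P4 → Base: 15+18+15+17+15+24 = 104
Base → P1 → P3 → P5 → P4 → P2 → Base: 15+18+15+7+15+12 = 82
Base → P1 → P4 → P2 → P3 → P5 → Base: 15+12+15+21+15+18 = 96
Base → P1 → P4 → P2 → P5 → P3 → Base: 15+12+15+17+15+28 = 102
… (46 more)
Base → P2 → P1 → P3 → P4 → P5 → Base: 12+3+18+13+7+18 = 71  ← best
The minimum is 71.
One optimal route: Base → P2 → P1 → P3 → P4 → P5 → Base (or its reverse).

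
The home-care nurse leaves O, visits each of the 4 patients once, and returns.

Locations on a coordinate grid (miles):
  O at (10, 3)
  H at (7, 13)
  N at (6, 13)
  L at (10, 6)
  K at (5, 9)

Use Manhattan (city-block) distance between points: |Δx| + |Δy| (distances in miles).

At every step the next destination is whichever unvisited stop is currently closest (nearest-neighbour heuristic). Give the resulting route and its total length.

Nearest-neighbour total = 30 miles; route O → L → K → N → H → O.

At O the remaining stops are L 3, K 11, H 13, N 14; go to L.
At L the remaining stops are K 8, H 10, N 11; go to K.
At K the remaining stops are N 5, H 6; go to N.
At N the remaining stops are H 1; go to H.
Return H→O: 13.
Total = 3 + 8 + 5 + 1 + 13 = 30.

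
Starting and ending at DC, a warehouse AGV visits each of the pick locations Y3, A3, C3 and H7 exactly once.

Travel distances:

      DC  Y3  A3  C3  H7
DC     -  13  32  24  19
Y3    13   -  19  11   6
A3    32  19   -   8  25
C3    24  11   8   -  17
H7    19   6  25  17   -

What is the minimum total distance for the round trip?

Minimum total distance: 76.

DC→Y3→A3→C3→H7→DC: 13+19+8+17+19 = 76
DC→Y3→A3→H7→C3→DC: 13+19+25+17+24 = 98
DC→Y3→C3→A3→H7→DC: 13+11+8+25+19 = 76
DC→Y3→C3→H7→A3→DC: 13+11+17+25+32 = 98
DC→Y3→H7→A3→C3→DC: 13+6+25+8+24 = 76
DC→Y3→H7→C3→A3→DC: 13+6+17+8+32 = 76
DC→A3→Y3→C3→H7→DC: 32+19+11+17+19 = 98
DC→A3→Y3→H7→C3→DC: 32+19+6+17+24 = 98
DC→A3→C3→Y3→H7→DC: 32+8+11+6+19 = 76
DC→A3→H7→Y3→C3→DC: 32+25+6+11+24 = 98
DC→C3→Y3→A3→H7→DC: 24+11+19+25+19 = 98
DC→C3→A3→Y3→H7→DC: 24+8+19+6+19 = 76
The minimum is 76.
One optimal route: DC → Y3 → A3 → C3 → H7 → DC (or its reverse).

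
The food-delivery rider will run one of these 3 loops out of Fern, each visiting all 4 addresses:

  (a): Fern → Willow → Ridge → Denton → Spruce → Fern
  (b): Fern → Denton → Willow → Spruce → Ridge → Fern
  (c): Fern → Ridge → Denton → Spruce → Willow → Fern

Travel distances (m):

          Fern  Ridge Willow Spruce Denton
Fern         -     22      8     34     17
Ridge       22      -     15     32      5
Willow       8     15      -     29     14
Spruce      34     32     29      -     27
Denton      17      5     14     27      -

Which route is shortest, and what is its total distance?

89 m — (a) is the shortest.

(a): 8 + 15 + 5 + 27 + 34 = 89
(b): 17 + 14 + 29 + 32 + 22 = 114
(c): 22 + 5 + 27 + 29 + 8 = 91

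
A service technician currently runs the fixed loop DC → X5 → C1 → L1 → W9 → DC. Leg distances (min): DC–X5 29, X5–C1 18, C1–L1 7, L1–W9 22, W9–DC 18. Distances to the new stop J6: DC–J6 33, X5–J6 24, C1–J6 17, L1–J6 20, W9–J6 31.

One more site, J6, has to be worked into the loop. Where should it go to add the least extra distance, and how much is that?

Insertion cost between consecutive stops i–j is d(i,J6) + d(J6,j) − d(i,j):
  between DC and X5: 33 + 24 − 29 = 28
  between X5 and C1: 24 + 17 − 18 = 23
  between C1 and L1: 17 + 20 − 7 = 30
  between L1 and W9: 20 + 31 − 22 = 29
  between W9 and DC: 31 + 33 − 18 = 46
Cheapest insertion is between X5 and C1, adding 23.
New total = 94 + 23 = 117.

Minimum extra distance: 23 min, inserting J6 between X5 and C1.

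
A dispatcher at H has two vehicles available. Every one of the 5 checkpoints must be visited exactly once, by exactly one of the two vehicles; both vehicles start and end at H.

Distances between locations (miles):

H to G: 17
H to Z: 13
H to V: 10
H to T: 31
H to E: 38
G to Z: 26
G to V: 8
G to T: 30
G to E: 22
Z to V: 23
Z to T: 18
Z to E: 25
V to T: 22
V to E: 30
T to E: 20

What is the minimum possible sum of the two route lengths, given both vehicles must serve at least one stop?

Check every non-empty split of the stops between the two vehicles; for each half take its own optimal tour:
  {G} + {Z, V, T, E}: 34 + 90 = 124
  {Z} + {G, V, T, E}: 26 + 91 = 117
  {G, Z} + {V, T, E}: 56 + 90 = 146
  {V} + {G, Z, T, E}: 20 + 90 = 110
  {G, V} + {Z, T, E}: 35 + 89 = 124
  {Z, V} + {G, T, E}: 46 + 90 = 136
  … (15 splits in total)
Best: vehicle 1 H → V → H = 20; vehicle 2 H → G → E → T → Z → H = 90; combined 110.

Minimum combined distance: 110 miles.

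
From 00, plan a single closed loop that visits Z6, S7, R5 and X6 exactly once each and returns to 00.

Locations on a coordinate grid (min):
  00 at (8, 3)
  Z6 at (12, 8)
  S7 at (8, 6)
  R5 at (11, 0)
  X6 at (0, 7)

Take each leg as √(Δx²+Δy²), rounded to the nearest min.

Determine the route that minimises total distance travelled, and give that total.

Shortest round trip = 33 min.

00 - Z6 - S7 - R5 - X6 - 00: 6+4+7+13+9 = 39
00 - Z6 - S7 - X6 - R5 - 00: 6+4+8+13+4 = 35
00 - Z6 - R5 - S7 - X6 - 00: 6+8+7+8+9 = 38
00 - Z6 - R5 - X6 - S7 - 00: 6+8+13+8+3 = 38
00 - Z6 - X6 - S7 - R5 - 00: 6+12+8+7+4 = 37
00 - Z6 - X6 - R5 - S7 - 00: 6+12+13+7+3 = 41
00 - S7 - Z6 - R5 - X6 - 00: 3+4+8+13+9 = 37
00 - S7 - Z6 - X6 - R5 - 00: 3+4+12+13+4 = 36
00 - S7 - R5 - Z6 - X6 - 00: 3+7+8+12+9 = 39
00 - S7 - X6 - Z6 - R5 - 00: 3+8+12+8+4 = 35
00 - R5 - Z6 - S7 - X6 - 00: 4+8+4+8+9 = 33
00 - R5 - S7 - Z6 - X6 - 00: 4+7+4+12+9 = 36
The minimum is 33.
One optimal route: 00 → R5 → Z6 → S7 → X6 → 00 (or its reverse).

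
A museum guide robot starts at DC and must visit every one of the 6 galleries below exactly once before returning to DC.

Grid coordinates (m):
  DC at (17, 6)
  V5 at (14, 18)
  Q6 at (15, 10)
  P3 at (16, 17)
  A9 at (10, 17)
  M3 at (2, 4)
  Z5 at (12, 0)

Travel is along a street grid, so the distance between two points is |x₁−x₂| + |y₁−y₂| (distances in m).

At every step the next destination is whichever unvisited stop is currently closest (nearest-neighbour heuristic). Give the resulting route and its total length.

72 m along DC → Q6 → P3 → V5 → A9 → Z5 → M3 → DC.

DC → [Q6:6 / Z5:11 / P3:12 / V5:15 / M3:17 / A9:18] → Q6 (6)
Q6 → [P3:8 / V5:9 / A9:12 / Z5:13 / M3:19] → P3 (8)
P3 → [V5:3 / A9:6 / Z5:21 / M3:27] → V5 (3)
V5 → [A9:5 / Z5:20 / M3:26] → A9 (5)
A9 → [Z5:19 / M3:21] → Z5 (19)
Z5 → [M3:14] → M3 (14)
Return M3→DC: 17.
Total = 6 + 8 + 3 + 5 + 19 + 14 + 17 = 72.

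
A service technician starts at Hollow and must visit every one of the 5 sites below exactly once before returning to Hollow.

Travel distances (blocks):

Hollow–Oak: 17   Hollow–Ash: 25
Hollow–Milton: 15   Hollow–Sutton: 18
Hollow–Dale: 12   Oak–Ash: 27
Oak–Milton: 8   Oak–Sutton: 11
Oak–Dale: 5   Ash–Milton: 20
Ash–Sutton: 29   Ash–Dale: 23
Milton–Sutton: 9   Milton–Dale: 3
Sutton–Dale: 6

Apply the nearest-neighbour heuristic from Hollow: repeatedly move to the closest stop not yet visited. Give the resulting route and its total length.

Nearest-neighbour total = 88 blocks; route Hollow → Dale → Milton → Oak → Sutton → Ash → Hollow.

Hollow → [Dale:12 / Milton:15 / Oak:17 / Sutton:18 / Ash:25] → Dale (12)
Dale → [Milton:3 / Oak:5 / Sutton:6 / Ash:23] → Milton (3)
Milton → [Oak:8 / Sutton:9 / Ash:20] → Oak (8)
Oak → [Sutton:11 / Ash:27] → Sutton (11)
Sutton → [Ash:29] → Ash (29)
Return Ash→Hollow: 25.
Total = 12 + 3 + 8 + 11 + 29 + 25 = 88.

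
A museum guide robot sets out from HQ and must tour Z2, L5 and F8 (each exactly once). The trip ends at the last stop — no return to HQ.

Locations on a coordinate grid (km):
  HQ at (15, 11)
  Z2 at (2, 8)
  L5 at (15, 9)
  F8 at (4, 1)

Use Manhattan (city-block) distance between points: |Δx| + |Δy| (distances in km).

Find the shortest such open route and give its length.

Minimum one-way distance = 25 km.

There are 3! = 6 possible orderings.
HQ→Z2→L5→F8: 16+14+19 = 49
HQ→Z2→F8→L5: 16+9+19 = 44
HQ→L5→Z2→F8: 2+14+9 = 25
HQ→L5→F8→Z2: 2+19+9 = 30
HQ→F8→Z2→L5: 21+9+14 = 44
HQ→F8→L5→Z2: 21+19+14 = 54
The minimum is 25.
One shortest path: HQ → L5 → Z2 → F8.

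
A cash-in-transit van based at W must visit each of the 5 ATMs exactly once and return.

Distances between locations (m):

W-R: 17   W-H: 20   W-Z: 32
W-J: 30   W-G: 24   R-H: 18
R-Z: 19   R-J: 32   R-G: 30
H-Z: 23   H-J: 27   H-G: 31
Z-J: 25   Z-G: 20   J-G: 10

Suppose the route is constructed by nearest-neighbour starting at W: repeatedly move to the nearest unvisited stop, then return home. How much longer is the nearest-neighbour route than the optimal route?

Excess over optimum: 5 m.

W: R=17, H=20, G=24, J=30, Z=32 ⇒ R
R: H=18, Z=19, G=30, J=32 ⇒ H
H: Z=23, J=27, G=31 ⇒ Z
Z: G=20, J=25 ⇒ G
G: J=10 ⇒ J
NN route W → R → H → Z → G → J → W costs 118.
Optimal: W → R → Z → G → J → H → W costs 113 (by enumerating all 60 distinct tours).
Excess = 118 − 113 = 5.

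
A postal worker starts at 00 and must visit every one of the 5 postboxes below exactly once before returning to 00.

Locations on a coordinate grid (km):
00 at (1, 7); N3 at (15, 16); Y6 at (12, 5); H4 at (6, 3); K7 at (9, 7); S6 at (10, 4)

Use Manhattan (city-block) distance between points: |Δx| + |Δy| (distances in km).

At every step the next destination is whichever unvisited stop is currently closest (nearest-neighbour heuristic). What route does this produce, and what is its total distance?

At 00 the remaining stops are K7 8, H4 9, S6 12, Y6 13, N3 23; go to K7.
At K7 the remaining stops are S6 4, Y6 5, H4 7, N3 15; go to S6.
At S6 the remaining stops are Y6 3, H4 5, N3 17; go to Y6.
At Y6 the remaining stops are H4 8, N3 14; go to H4.
At H4 the remaining stops are N3 22; go to N3.
Return N3→00: 23.
Total = 8 + 4 + 3 + 8 + 22 + 23 = 68.

Nearest-neighbour total = 68 km; route 00 → K7 → S6 → Y6 → H4 → N3 → 00.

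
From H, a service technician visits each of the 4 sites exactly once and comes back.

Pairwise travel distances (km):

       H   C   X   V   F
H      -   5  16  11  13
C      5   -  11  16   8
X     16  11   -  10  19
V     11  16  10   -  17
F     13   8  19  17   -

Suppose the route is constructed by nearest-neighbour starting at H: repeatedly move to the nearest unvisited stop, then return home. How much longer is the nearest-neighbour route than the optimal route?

3 km longer than the optimal tour.

H: C=5, V=11, F=13, X=16 ⇒ C
C: F=8, X=11, V=16 ⇒ F
F: V=17, X=19 ⇒ V
V: X=10 ⇒ X
NN route H → C → F → V → X → H costs 56.
Optimal: H → C → F → X → V → H costs 53 (by enumerating all 12 distinct tours).
Excess = 56 − 53 = 3.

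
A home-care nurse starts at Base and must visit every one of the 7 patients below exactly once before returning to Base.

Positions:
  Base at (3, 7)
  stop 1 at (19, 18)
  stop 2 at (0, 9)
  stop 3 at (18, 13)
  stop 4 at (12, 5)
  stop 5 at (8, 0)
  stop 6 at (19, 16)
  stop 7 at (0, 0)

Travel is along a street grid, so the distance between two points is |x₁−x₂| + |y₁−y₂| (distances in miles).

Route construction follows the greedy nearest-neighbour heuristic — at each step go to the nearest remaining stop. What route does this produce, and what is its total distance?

Total distance 78 miles via the nearest-neighbour route Base → stop 2 → stop 7 → stop 5 → stop 4 → stop 3 → stop 6 → stop 1 → Base.

At Base the remaining stops are stop 2 5, stop 7 10, stop 4 11, stop 5 12, stop 3 21, stop 6 25, stop 1 27; go to stop 2.
At stop 2 the remaining stops are stop 7 9, stop 4 16, stop 5 17, stop 3 22, stop 6 26, stop 1 28; go to stop 7.
At stop 7 the remaining stops are stop 5 8, stop 4 17, stop 3 31, stop 6 35, stop 1 37; go to stop 5.
At stop 5 the remaining stops are stop 4 9, stop 3 23, stop 6 27, stop 1 29; go to stop 4.
At stop 4 the remaining stops are stop 3 14, stop 6 18, stop 1 20; go to stop 3.
At stop 3 the remaining stops are stop 6 4, stop 1 6; go to stop 6.
At stop 6 the remaining stops are stop 1 2; go to stop 1.
Return stop 1→Base: 27.
Total = 5 + 9 + 8 + 9 + 14 + 4 + 2 + 27 = 78.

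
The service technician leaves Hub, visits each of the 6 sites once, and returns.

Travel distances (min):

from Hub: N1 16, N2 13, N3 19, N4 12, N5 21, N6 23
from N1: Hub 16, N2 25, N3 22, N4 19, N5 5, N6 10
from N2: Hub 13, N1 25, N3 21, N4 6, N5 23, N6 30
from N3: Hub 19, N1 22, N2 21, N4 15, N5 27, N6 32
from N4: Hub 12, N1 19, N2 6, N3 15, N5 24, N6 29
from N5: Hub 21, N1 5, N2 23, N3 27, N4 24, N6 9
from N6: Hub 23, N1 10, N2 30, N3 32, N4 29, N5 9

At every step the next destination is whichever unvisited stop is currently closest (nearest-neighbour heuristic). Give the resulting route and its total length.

At Hub the remaining stops are N4 12, N2 13, N1 16, N3 19, N5 21, N6 23; go to N4.
At N4 the remaining stops are N2 6, N3 15, N1 19, N5 24, N6 29; go to N2.
At N2 the remaining stops are N3 21, N5 23, N1 25, N6 30; go to N3.
At N3 the remaining stops are N1 22, N5 27, N6 32; go to N1.
At N1 the remaining stops are N5 5, N6 10; go to N5.
At N5 the remaining stops are N6 9; go to N6.
Return N6→Hub: 23.
Total = 12 + 6 + 21 + 22 + 5 + 9 + 23 = 98.

Nearest-neighbour total = 98 min; route Hub → N4 → N2 → N3 → N1 → N5 → N6 → Hub.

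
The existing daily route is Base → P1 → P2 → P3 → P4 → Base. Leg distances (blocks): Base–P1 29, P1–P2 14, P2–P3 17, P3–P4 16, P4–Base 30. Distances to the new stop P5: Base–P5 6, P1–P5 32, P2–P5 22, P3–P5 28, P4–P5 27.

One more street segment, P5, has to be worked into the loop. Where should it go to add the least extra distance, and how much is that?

Insertion cost between consecutive stops i–j is d(i,P5) + d(P5,j) − d(i,j):
  between Base and P1: 6 + 32 − 29 = 9
  between P1 and P2: 32 + 22 − 14 = 40
  between P2 and P3: 22 + 28 − 17 = 33
  between P3 and P4: 28 + 27 − 16 = 39
  between P4 and Base: 27 + 6 − 30 = 3
Cheapest insertion is between P4 and Base, adding 3.
New total = 106 + 3 = 109.

Adding 3 blocks by placing P5 on the P4–Base leg.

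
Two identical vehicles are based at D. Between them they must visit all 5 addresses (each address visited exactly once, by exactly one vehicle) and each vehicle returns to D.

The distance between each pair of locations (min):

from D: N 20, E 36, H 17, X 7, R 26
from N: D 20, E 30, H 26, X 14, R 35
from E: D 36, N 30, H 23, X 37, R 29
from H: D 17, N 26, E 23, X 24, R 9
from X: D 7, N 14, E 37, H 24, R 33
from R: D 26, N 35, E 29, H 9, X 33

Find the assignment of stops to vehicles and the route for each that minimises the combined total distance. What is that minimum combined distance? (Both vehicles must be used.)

Minimum combined distance: 119 min.

Check every non-empty split of the stops between the two vehicles; for each half take its own optimal tour:
  {N} + {E, H, X, R}: 40 + 99 = 139
  {E} + {N, H, X, R}: 72 + 82 = 154
  {N, E} + {H, X, R}: 86 + 66 = 152
  {H} + {N, E, X, R}: 34 + 106 = 140
  {N, H} + {E, X, R}: 63 + 99 = 162
  {E, H} + {N, X, R}: 76 + 82 = 158
  … (15 splits in total)
  {X} + {N, E, H, R}: 14 + 105 = 119  ← best
Best: vehicle 1 D → X → D = 14; vehicle 2 D → N → E → R → H → D = 105; combined 119.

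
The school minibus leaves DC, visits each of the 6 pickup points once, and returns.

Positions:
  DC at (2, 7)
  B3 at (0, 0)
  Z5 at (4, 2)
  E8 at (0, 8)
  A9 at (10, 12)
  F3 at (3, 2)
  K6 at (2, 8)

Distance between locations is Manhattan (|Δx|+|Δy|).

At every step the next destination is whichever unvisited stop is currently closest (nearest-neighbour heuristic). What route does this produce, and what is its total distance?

Nearest-neighbour total = 46; route DC → K6 → E8 → B3 → F3 → Z5 → A9 → DC.

From DC: distances to unvisited — K6=1, E8=3, F3=6, Z5=7, B3=9, A9=13. Nearest is K6 (1).
From K6: distances to unvisited — E8=2, F3=7, Z5=8, B3=10, A9=12. Nearest is E8 (2).
From E8: distances to unvisited — B3=8, F3=9, Z5=10, A9=14. Nearest is B3 (8).
From B3: distances to unvisited — F3=5, Z5=6, A9=22. Nearest is F3 (5).
From F3: distances to unvisited — Z5=1, A9=17. Nearest is Z5 (1).
From Z5: distances to unvisited — A9=16. Nearest is A9 (16).
Return A9→DC: 13.
Total = 1 + 2 + 8 + 5 + 1 + 16 + 13 = 46.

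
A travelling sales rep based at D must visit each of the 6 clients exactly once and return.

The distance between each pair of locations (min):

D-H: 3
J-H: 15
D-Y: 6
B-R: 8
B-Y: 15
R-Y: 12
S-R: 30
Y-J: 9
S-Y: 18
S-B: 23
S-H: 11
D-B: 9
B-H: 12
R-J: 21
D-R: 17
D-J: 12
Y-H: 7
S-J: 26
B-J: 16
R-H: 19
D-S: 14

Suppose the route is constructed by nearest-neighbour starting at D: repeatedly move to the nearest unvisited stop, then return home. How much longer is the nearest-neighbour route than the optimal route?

Excess over optimum: 9 min.

D: H=3, Y=6, B=9, J=12, S=14, R=17 ⇒ H
H: Y=7, S=11, B=12, J=15, R=19 ⇒ Y
Y: J=9, R=12, B=15, S=18 ⇒ J
J: B=16, R=21, S=26 ⇒ B
B: R=8, S=23 ⇒ R
R: S=30 ⇒ S
NN route D → H → Y → J → B → R → S → D costs 87.
Optimal: D → S → H → B → R → Y → J → D costs 78 (by enumerating all 360 distinct tours).
Excess = 87 − 78 = 9.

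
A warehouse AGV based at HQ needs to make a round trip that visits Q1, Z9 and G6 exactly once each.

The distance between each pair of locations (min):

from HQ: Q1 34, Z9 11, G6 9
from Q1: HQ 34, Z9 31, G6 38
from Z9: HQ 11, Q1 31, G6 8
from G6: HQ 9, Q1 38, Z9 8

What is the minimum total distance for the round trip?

With 3 stops there are 3!/2 = 3 distinct round trips (a route and its reverse cost the same).
HQ→Q1→Z9→G6→HQ: 34+31+8+9 = 82
HQ→Q1→G6→Z9→HQ: 34+38+8+11 = 91
HQ→Z9→Q1→G6→HQ: 11+31+38+9 = 89
The minimum is 82.
One optimal route: HQ → Q1 → Z9 → G6 → HQ (or its reverse).

Shortest round trip = 82 min.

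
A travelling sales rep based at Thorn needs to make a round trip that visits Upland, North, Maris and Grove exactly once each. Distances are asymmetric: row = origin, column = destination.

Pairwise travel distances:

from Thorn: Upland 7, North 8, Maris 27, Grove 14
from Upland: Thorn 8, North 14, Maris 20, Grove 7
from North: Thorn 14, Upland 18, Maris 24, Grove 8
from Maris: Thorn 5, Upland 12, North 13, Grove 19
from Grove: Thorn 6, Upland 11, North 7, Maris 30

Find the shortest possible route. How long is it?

50 — the shortest possible round trip.

Thorn - Upland - North - Maris - Grove - Thorn: 7+14+24+19+6 = 70
Thorn - Upland - North - Grove - Maris - Thorn: 7+14+8+30+5 = 64
Thorn - Upland - Maris - North - Grove - Thorn: 7+20+13+8+6 = 54
Thorn - Upland - Maris - Grove - North - Thorn: 7+20+19+7+14 = 67
Thorn - Upland - Grove - North - Maris - Thorn: 7+7+7+24+5 = 50
Thorn - Upland - Grove - Maris - North - Thorn: 7+7+30+13+14 = 71
Thorn - North - Upland - Maris - Grove - Thorn: 8+18+20+19+6 = 71
Thorn - North - Upland - Grove - Maris - Thorn: 8+18+7+30+5 = 68
Thorn - North - Maris - Upland - Grove - Thorn: 8+24+12+7+6 = 57
Thorn - North - Maris - Grove - Upland - Thorn: 8+24+19+11+8 = 70
Thorn - North - Grove - Upland - Maris - Thorn: 8+8+11+20+5 = 52
Thorn - North - Grove - Maris - Upland - Thorn: 8+8+30+12+8 = 66
Thorn - Maris - Upland - North - Grove - Thorn: 27+12+14+8+6 = 67
Thorn - Maris - Upland - Grove - North - Thorn: 27+12+7+7+14 = 67
… (10 more)
The minimum is 50.
One optimal route: Thorn → Upland → Grove → North → Maris → Thorn.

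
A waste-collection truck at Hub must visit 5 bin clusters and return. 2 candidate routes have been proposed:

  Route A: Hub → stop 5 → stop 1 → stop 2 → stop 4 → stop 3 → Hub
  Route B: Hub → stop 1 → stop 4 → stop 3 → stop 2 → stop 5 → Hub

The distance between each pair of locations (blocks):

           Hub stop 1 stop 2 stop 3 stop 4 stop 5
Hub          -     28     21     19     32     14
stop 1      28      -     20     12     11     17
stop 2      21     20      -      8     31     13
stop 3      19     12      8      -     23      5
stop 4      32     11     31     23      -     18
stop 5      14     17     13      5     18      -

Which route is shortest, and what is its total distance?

97 blocks — Route B is the shortest.

Route A: 14 + 17 + 20 + 31 + 23 + 19 = 124
Route B: 28 + 11 + 23 + 8 + 13 + 14 = 97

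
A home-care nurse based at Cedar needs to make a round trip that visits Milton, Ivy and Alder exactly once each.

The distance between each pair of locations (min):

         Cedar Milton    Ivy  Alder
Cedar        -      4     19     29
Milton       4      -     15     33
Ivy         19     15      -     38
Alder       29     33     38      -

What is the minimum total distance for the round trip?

There are 3 distinct closed tours to check (reversals are equivalent).
Cedar - Milton - Ivy - Alder - Cedar: 4+15+38+29 = 86
Cedar - Milton - Alder - Ivy - Cedar: 4+33+38+19 = 94
Cedar - Ivy - Milton - Alder - Cedar: 19+15+33+29 = 96
The minimum is 86.
One optimal route: Cedar → Milton → Ivy → Alder → Cedar (or its reverse).

Shortest round trip = 86 min.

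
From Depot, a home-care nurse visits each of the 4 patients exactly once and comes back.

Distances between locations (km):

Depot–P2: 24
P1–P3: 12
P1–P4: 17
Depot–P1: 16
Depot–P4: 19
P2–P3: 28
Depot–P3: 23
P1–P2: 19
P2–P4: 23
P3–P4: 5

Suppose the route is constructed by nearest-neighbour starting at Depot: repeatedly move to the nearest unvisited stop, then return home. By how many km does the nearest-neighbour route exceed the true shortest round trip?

1 km longer than the optimal tour.

Depot: P1=16, P4=19, P3=23, P2=24 ⇒ P1
P1: P3=12, P4=17, P2=19 ⇒ P3
P3: P4=5, P2=28 ⇒ P4
P4: P2=23 ⇒ P2
NN route Depot → P1 → P3 → P4 → P2 → Depot costs 80.
Optimal: Depot → P2 → P1 → P3 → P4 → Depot costs 79 (by enumerating all 12 distinct tours).
Excess = 80 − 79 = 1.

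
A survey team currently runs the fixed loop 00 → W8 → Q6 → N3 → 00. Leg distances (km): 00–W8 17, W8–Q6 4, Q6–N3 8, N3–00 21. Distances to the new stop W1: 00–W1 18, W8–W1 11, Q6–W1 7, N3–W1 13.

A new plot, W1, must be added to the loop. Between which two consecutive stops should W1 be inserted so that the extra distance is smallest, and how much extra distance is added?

Insertion cost between consecutive stops i–j is d(i,W1) + d(W1,j) − d(i,j):
  between 00 and W8: 18 + 11 − 17 = 12
  between W8 and Q6: 11 + 7 − 4 = 14
  between Q6 and N3: 7 + 13 − 8 = 12
  between N3 and 00: 13 + 18 − 21 = 10
Cheapest insertion is between N3 and 00, adding 10.
New total = 50 + 10 = 60.

+10 km — insert W1 between N3 and 00.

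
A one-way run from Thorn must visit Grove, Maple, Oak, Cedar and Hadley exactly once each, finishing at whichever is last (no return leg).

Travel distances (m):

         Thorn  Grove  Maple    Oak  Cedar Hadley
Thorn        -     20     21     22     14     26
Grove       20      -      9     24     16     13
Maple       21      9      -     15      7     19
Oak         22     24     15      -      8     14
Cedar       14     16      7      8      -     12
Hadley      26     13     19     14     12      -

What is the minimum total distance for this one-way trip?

There are 5! = 120 possible orderings.
Thorn - Grove - Maple - Oak - Cedar - Hadley: 20+9+15+8+12 = 64
Thorn - Grove - Maple - Oak - Hadley - Cedar: 20+9+15+14+12 = 70
Thorn - Grove - Maple - Cedar - Oak - Hadley: 20+9+7+8+14 = 58
Thorn - Grove - Maple - Cedar - Hadley - Oak: 20+9+7+12+14 = 62
Thorn - Grove - Maple - Hadley - Oak - Cedar: 20+9+19+14+8 = 70
Thorn - Grove - Maple - Hadley - Cedar - Oak: 20+9+19+12+8 = 68
Thorn - Grove - Oak - Maple - Cedar - Hadley: 20+24+15+7+12 = 78
Thorn - Grove - Oak - Maple - Hadley - Cedar: 20+24+15+19+12 = 90
Thorn - Grove - Oak - Cedar - Maple - Hadley: 20+24+8+7+19 = 78
Thorn - Grove - Oak - Cedar - Hadley - Maple: 20+24+8+12+19 = 83
Thorn - Grove - Oak - Hadley - Maple - Cedar: 20+24+14+19+7 = 84
Thorn - Grove - Oak - Hadley - Cedar - Maple: 20+24+14+12+7 = 77
Thorn - Grove - Cedar - Maple - Oak - Hadley: 20+16+7+15+14 = 72
Thorn - Grove - Cedar - Maple - Hadley - Oak: 20+16+7+19+14 = 76
… (106 more)
Thorn - Cedar - Maple - Grove - Hadley - Oak: 14+7+9+13+14 = 57  ← best
The minimum is 57.
One shortest path: Thorn → Cedar → Maple → Grove → Hadley → Oak.

57 m — the minimum one-way total.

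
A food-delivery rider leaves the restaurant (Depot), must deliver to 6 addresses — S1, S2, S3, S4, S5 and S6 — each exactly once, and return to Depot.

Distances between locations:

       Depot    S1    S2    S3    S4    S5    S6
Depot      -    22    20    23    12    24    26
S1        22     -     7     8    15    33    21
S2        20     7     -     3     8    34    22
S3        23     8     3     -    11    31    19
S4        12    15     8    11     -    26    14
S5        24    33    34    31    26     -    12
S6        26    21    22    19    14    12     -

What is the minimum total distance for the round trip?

Shortest round trip = 88.

Depot - S1 - S2 - S3 - S4 - S5 - S6 - Depot: 22+7+3+11+26+12+26 = 107
Depot - S1 - S2 - S3 - S4 - S6 - S5 - Depot: 22+7+3+11+14+12+24 = 93
Depot - S1 - S2 - S3 - S5 - S4 - S6 - Depot: 22+7+3+31+26+14+26 = 129
Depot - S1 - S2 - S3 - S5 - S6 - S4 - Depot: 22+7+3+31+12+14+12 = 101
Depot - S1 - S2 - S3 - S6 - S4 - S5 - Depot: 22+7+3+19+14+26+24 = 115
Depot - S1 - S2 - S3 - S6 - S5 - S4 - Depot: 22+7+3+19+12+26+12 = 101
Depot - S1 - S2 - S4 - S3 - S5 - S6 - Depot: 22+7+8+11+31+12+26 = 117
Depot - S1 - S2 - S4 - S3 - S6 - S5 - Depot: 22+7+8+11+19+12+24 = 103
… (352 more)
Depot - S4 - S2 - S3 - S1 - S6 - S5 - Depot: 12+8+3+8+21+12+24 = 88  ← best
The minimum is 88.
One optimal route: Depot → S4 → S2 → S3 → S1 → S6 → S5 → Depot (or its reverse).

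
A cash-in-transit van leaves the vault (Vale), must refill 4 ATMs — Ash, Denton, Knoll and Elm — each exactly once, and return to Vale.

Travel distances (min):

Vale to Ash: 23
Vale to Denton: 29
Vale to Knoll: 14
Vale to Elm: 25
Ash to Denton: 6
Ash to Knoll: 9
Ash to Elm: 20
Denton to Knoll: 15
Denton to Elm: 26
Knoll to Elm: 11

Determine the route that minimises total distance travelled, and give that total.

80 min — the shortest possible round trip.

There are 12 distinct closed tours to check (reversals are equivalent).
Vale - Ash - Denton - Knoll - Elm - Vale: 23+6+15+11+25 = 80
Vale - Ash - Denton - Elm - Knoll - Vale: 23+6+26+11+14 = 80
Vale - Ash - Knoll - Denton - Elm - Vale: 23+9+15+26+25 = 98
Vale - Ash - Knoll - Elm - Denton - Vale: 23+9+11+26+29 = 98
Vale - Ash - Elm - Denton - Knoll - Vale: 23+20+26+15+14 = 98
Vale - Ash - Elm - Knoll - Denton - Vale: 23+20+11+15+29 = 98
Vale - Denton - Ash - Knoll - Elm - Vale: 29+6+9+11+25 = 80
Vale - Denton - Ash - Elm - Knoll - Vale: 29+6+20+11+14 = 80
Vale - Denton - Knoll - Ash - Elm - Vale: 29+15+9+20+25 = 98
Vale - Denton - Elm - Ash - Knoll - Vale: 29+26+20+9+14 = 98
Vale - Knoll - Ash - Denton - Elm - Vale: 14+9+6+26+25 = 80
Vale - Knoll - Denton - Ash - Elm - Vale: 14+15+6+20+25 = 80
The minimum is 80.
One optimal route: Vale → Ash → Denton → Knoll → Elm → Vale (or its reverse).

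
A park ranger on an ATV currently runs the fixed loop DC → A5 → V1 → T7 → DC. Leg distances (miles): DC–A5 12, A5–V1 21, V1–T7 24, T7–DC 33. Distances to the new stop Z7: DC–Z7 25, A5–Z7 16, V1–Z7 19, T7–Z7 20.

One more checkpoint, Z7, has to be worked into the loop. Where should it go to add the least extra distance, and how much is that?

+12 miles — insert Z7 between T7 and DC.

Insertion cost between consecutive stops i–j is d(i,Z7) + d(Z7,j) − d(i,j):
  between DC and A5: 25 + 16 − 12 = 29
  between A5 and V1: 16 + 19 − 21 = 14
  between V1 and T7: 19 + 20 − 24 = 15
  between T7 and DC: 20 + 25 − 33 = 12
Cheapest insertion is between T7 and DC, adding 12.
New total = 90 + 12 = 102.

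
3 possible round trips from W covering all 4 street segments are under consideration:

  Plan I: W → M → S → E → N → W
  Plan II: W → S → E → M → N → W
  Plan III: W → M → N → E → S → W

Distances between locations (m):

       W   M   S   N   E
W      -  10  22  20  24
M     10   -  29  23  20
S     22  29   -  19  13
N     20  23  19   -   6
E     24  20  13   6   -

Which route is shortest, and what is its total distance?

Shortest is Plan III, total 74 m.

Plan I: 10 + 29 + 13 + 6 + 20 = 78
Plan II: 22 + 13 + 20 + 23 + 20 = 98
Plan III: 10 + 23 + 6 + 13 + 22 = 74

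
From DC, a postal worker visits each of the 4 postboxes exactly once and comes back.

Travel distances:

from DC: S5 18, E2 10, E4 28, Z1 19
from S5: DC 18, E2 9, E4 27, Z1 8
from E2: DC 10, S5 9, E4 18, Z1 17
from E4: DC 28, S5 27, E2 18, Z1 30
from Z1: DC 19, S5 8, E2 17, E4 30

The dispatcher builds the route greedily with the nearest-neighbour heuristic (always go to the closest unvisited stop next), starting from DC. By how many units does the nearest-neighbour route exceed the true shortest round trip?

Excess over optimum: 3.

From DC: E2=10, S5=18, Z1=19, E4=28 → choose E2 (10).
From E2: S5=9, Z1=17, E4=18 → choose S5 (9).
From S5: Z1=8, E4=27 → choose Z1 (8).
From Z1: E4=30 → choose E4 (30).
NN route DC → E2 → S5 → Z1 → E4 → DC costs 85.
Optimal: DC → E2 → E4 → S5 → Z1 → DC costs 82 (by enumerating all 12 distinct tours).
Excess = 85 − 82 = 3.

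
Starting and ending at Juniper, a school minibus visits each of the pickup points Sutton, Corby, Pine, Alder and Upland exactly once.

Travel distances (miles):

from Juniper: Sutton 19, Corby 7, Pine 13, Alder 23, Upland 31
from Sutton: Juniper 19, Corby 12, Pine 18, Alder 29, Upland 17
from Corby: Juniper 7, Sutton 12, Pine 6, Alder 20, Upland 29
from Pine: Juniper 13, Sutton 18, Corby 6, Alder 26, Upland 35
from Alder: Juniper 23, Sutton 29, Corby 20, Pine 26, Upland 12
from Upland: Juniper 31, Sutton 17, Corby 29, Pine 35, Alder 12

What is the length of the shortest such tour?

Juniper → Sutton → Corby → Pine → Alder → Upland → Juniper: 19+12+6+26+12+31 = 106
Juniper → Sutton → Corby → Pine → Upland → Alder → Juniper: 19+12+6+35+12+23 = 107
Juniper → Sutton → Corby → Alder → Pine → Upland → Juniper: 19+12+20+26+35+31 = 143
Juniper → Sutton → Corby → Alder → Upland → Pine → Juniper: 19+12+20+12+35+13 = 111
Juniper → Sutton → Corby → Upland → Pine → Alder → Juniper: 19+12+29+35+26+23 = 144
Juniper → Sutton → Corby → Upland → Alder → Pine → Juniper: 19+12+29+12+26+13 = 111
Juniper → Sutton → Pine → Corby → Alder → Upland → Juniper: 19+18+6+20+12+31 = 106
Juniper → Sutton → Pine → Corby → Upland → Alder → Juniper: 19+18+6+29+12+23 = 107
Juniper → Sutton → Pine → Alder → Corby → Upland → Juniper: 19+18+26+20+29+31 = 143
Juniper → Sutton → Pine → Alder → Upland → Corby → Juniper: 19+18+26+12+29+7 = 111
Juniper → Sutton → Pine → Upland → Corby → Alder → Juniper: 19+18+35+29+20+23 = 144
Juniper → Sutton → Pine → Upland → Alder → Corby → Juniper: 19+18+35+12+20+7 = 111
Juniper → Sutton → Alder → Corby → Pine → Upland → Juniper: 19+29+20+6+35+31 = 140
Juniper → Sutton → Alder → Corby → Upland → Pine → Juniper: 19+29+20+29+35+13 = 145
… (46 more)
Juniper → Corby → Pine → Sutton → Upland → Alder → Juniper: 7+6+18+17+12+23 = 83  ← best
The minimum is 83.
One optimal route: Juniper → Corby → Pine → Sutton → Upland → Alder → Juniper (or its reverse).

Minimum total distance: 83 miles.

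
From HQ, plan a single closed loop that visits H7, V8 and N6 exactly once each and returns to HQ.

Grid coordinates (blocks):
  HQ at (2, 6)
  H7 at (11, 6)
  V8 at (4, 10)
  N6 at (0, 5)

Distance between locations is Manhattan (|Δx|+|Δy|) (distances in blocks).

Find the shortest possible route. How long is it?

HQ→H7→V8→N6→HQ: 9+11+9+3 = 32
HQ→H7→N6→V8→HQ: 9+12+9+6 = 36
HQ→V8→H7→N6→HQ: 6+11+12+3 = 32
The minimum is 32.
One optimal route: HQ → H7 → V8 → N6 → HQ (or its reverse).

32 blocks — the shortest possible round trip.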